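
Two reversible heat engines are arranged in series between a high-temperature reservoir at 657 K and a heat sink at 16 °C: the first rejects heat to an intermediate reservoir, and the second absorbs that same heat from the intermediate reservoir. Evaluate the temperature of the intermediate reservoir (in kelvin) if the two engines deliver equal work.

T_C = 16 °C → 16 + 273.15 = 289.15 K.
For reversible stages Q_m = Q_H·(T_m/T_H). Setting W₁ = Q_H(1 − T_m/T_H) equal to W₂ = Q_m(1 − T_C/T_m) = Q_H·(T_m − T_C)/T_H gives T_H − T_m = T_m − T_C, so T_m = (T_H + T_C)/2 = (657.00 + 289.15)/2 = 473.1 K.

T_m ≈ 473.1 K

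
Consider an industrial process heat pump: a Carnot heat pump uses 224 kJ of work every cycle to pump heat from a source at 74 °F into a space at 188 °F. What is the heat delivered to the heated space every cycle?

T_H = 188 °F → (188 − 32) × 5/9 = 86.67 °C = 359.82 K.
T_C = 74 °F → (74 − 32) × 5/9 = 23.33 °C = 296.48 K.
COP_HP = T_H/(T_H − T_C) = 359.82/63.33 = 5.6813.
Q_H = COP_HP · W = 5.6813 × 224 = 1273 kJ.

Q_H ≈ 1273 kJ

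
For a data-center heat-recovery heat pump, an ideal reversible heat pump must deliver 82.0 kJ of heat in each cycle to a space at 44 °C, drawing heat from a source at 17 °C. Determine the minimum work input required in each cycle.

W_in ≈ 6.98 kJ

T_H = 44 °C → 44 + 273.15 = 317.15 K.
T_C = 17 °C → 17 + 273.15 = 290.15 K.
The Carnot heat-pump COP is COP_HP = T_H/(T_H − T_C) = 317.15/27.00 = 11.7463.
W = Q_H/COP_HP = 82.0/11.7463 = 6.98 kJ.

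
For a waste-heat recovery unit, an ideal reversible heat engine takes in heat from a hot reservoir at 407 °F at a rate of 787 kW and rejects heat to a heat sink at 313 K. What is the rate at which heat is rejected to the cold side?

T_H = 407 °F → (407 − 32) × 5/9 = 208.33 °C = 481.48 K.
The Carnot efficiency is η = 1 − T_C/T_H = 1 − 313.00/481.48 = 0.3499.
For a reversible cycle Q_C/Q_H = T_C/T_H, so Q_C = 787 × 313.00/481.48 = 511.6 kW.

Q̇_C ≈ 511.6 kW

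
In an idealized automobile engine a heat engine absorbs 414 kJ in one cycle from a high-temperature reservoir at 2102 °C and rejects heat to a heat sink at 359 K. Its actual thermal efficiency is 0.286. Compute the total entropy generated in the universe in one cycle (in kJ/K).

ΔS_univ ≈ 0.649 kJ/K

T_H = 2102 °C → 2102 + 273.15 = 2375.15 K.
W = η·Q_H = 0.286 × 414 = 118.4 kJ, so Q_C = Q_H − W = 295.6 kJ.
Reservoir entropy changes: ΔS_H = −Q_H/T_H = −414/2375.15 = -0.1743 kJ/K and ΔS_C = +Q_C/T_C = 295.6/359.00 = 0.8234 kJ/K.
ΔS_univ = −Q_H/T_H + Q_C/T_C = 0.649 kJ/K (> 0, since η = 0.286 < η_Carnot = 0.849).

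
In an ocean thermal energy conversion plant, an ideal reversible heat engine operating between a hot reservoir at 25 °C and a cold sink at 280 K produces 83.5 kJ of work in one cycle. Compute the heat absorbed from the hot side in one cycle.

Q_H ≈ 1370 kJ

T_H = 25 °C → 25 + 273.15 = 298.15 K.
For a reversible engine, η = 1 − T_C/T_H = 1 − 280.00/298.15 = 0.0609.
Q_H = W/η = 83.5/0.0609 = 1370 kJ.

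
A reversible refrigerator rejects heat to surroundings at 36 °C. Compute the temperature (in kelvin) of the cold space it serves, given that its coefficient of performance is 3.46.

T_C ≈ 239.8 K

T_H = 36 °C → 36 + 273.15 = 309.15 K.
COP_R = T_C/(T_H − T_C) ⇒ T_C = T_H·COP_R/(1 + COP_R) = 309.15 × 3.46/(1 + 3.46) = 239.8 K.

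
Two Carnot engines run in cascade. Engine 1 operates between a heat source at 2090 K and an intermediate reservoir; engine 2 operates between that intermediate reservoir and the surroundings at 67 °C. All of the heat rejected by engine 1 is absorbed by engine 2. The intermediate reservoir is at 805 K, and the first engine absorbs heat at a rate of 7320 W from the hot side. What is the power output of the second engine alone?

T_C = 67 °C → 67 + 273.15 = 340.15 K.
Heat entering the second stage: Q_m = Q_H·(T_m/T_H) = 7320 × 805.00/2090.00 = 2819 W.
Second-stage efficiency η₂ = 1 − T_C/T_m = 1 − 340.15/805.00 = 0.5775, so W₂ = η₂·Q_m = 1628 W.

Ẇ₂ ≈ 1628 W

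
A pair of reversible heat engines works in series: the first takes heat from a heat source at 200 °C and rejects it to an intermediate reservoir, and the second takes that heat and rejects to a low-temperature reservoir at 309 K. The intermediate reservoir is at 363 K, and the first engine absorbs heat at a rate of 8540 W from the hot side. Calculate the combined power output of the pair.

T_H = 200 °C → 200 + 273.15 = 473.15 K.
Two reversible stages in series are equivalent to a single Carnot engine between T_H and T_C, so η_total = 1 − T_C/T_H = 1 − 309.00/473.15 = 0.3469.
W_total = η_total · Q_H = 0.3469 × 8540 = 2963 W.

Ẇ_total ≈ 2963 W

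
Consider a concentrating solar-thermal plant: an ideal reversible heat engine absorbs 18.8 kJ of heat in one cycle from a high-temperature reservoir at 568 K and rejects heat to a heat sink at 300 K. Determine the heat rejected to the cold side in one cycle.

Q_C ≈ 9.93 kJ

η_rev = 1 − T_C/T_H = 1 − 300.00/568.00 = 0.4718.
For a reversible cycle Q_C/Q_H = T_C/T_H, so Q_C = 18.8 × 300.00/568.00 = 9.93 kJ.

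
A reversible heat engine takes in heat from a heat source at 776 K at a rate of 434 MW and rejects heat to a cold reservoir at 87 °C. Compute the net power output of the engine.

Ẇ ≈ 233 MW

T_C = 87 °C → 87 + 273.15 = 360.15 K.
Carnot efficiency: η = 1 − T_C/T_H = 1 − 360.15/776.00 = 0.5359.
W = η·Q_H = 0.5359 × 434 = 233 MW.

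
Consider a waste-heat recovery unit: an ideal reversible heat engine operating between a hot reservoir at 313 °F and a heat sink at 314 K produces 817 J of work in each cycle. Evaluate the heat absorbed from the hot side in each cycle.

Q_H ≈ 3040 J

T_H = 313 °F → (313 − 32) × 5/9 = 156.11 °C = 429.26 K.
Carnot efficiency: η = 1 − T_C/T_H = 1 − 314.00/429.26 = 0.2685.
Q_H = W/η = 817/0.2685 = 3040 J.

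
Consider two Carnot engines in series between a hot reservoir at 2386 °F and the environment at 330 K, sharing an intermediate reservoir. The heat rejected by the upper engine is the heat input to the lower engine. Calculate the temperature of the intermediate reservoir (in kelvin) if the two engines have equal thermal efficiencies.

T_m ≈ 722.3 K

T_H = 2386 °F → (2386 − 32) × 5/9 = 1307.78 °C = 1580.93 K.
Equal efficiencies require 1 − T_m/T_H = 1 − T_C/T_m, i.e. T_m/T_H = T_C/T_m, so T_m = √(T_H·T_C) = √(1580.93 × 330.00) = 722.3 K.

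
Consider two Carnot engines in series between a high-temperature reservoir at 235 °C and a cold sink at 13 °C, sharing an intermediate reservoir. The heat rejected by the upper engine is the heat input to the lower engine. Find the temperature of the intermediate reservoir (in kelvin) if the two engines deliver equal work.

T_m ≈ 397 K

T_H = 235 °C → 235 + 273.15 = 508.15 K.
T_C = 13 °C → 13 + 273.15 = 286.15 K.
For reversible stages Q_m = Q_H·(T_m/T_H). Setting W₁ = Q_H(1 − T_m/T_H) equal to W₂ = Q_m(1 − T_C/T_m) = Q_H·(T_m − T_C)/T_H gives T_H − T_m = T_m − T_C, so T_m = (T_H + T_C)/2 = (508.15 + 286.15)/2 = 397 K.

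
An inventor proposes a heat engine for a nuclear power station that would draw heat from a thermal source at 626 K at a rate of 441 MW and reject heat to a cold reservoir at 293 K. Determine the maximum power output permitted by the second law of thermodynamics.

The second-law ceiling is the Carnot efficiency, η_max = 1 − T_C/T_H = 1 − 293.00/626.00 = 0.5319.
W_max = η_max · Q_H = 0.5319 × 441 = 234.6 MW.

Ẇ_max ≈ 234.6 MW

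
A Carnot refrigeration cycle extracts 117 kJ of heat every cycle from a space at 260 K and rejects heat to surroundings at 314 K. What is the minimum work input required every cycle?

W_in ≈ 24.3 kJ

For a reversible refrigerator, COP_R = T_C/(T_H − T_C) = 260.00/54.00 = 4.8148.
W = Q_C/COP_R = 117/4.8148 = 24.3 kJ.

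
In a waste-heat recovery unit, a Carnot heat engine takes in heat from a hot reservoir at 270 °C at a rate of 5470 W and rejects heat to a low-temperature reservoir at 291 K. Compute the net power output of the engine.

T_H = 270 °C → 270 + 273.15 = 543.15 K.
The Carnot efficiency is η = 1 − T_C/T_H = 1 − 291.00/543.15 = 0.4642.
W = η·Q_H = 0.4642 × 5470 = 2540 W.

Ẇ ≈ 2540 W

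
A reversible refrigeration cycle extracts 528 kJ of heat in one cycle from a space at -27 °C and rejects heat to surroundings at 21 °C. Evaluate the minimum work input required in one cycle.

T_H = 21 °C → 21 + 273.15 = 294.15 K.
T_C = -27 °C → -27 + 273.15 = 246.15 K.
For a reversible refrigerator, COP_R = T_C/(T_H − T_C) = 246.15/48.00 = 5.1281.
W = Q_C/COP_R = 528/5.1281 = 103 kJ.

W_in ≈ 103 kJ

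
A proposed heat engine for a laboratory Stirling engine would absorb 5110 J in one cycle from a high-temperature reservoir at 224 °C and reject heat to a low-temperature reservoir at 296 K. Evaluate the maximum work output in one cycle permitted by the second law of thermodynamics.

T_H = 224 °C → 224 + 273.15 = 497.15 K.
The second-law ceiling is the Carnot efficiency, η_max = 1 − T_C/T_H = 1 − 296.00/497.15 = 0.4046.
W_max = η_max · Q_H = 0.4046 × 5110 = 2070 J.

W_max ≈ 2070 J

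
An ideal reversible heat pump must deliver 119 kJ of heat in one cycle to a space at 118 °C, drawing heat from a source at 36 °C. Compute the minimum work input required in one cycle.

T_H = 118 °C → 118 + 273.15 = 391.15 K.
T_C = 36 °C → 36 + 273.15 = 309.15 K.
COP_HP = T_H/(T_H − T_C) = 391.15/82.00 = 4.7701.
W = Q_H/COP_HP = 119/4.7701 = 24.9 kJ.

W_in ≈ 24.9 kJ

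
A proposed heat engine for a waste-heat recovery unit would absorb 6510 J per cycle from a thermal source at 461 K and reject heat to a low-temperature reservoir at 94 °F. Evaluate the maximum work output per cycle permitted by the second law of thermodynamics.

W_max ≈ 2166 J

T_C = 94 °F → (94 − 32) × 5/9 = 34.44 °C = 307.59 K.
The upper bound on efficiency is η_max = 1 − T_C/T_H = 1 − 307.59/461.00 = 0.3328.
W_max = η_max · Q_H = 0.3328 × 6510 = 2166 J.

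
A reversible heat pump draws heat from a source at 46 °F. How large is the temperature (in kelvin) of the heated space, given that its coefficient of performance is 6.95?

T_H ≈ 328 K

T_C = 46 °F → (46 − 32) × 5/9 = 7.78 °C = 280.93 K.
COP_HP = T_H/(T_H − T_C) ⇒ T_H = T_C·COP_HP/(COP_HP − 1) = 280.93 × 6.95/(6.95 − 1) = 328 K.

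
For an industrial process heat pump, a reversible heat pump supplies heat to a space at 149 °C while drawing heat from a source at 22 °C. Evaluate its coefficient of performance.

COP_HP ≈ 3.32

T_H = 149 °C → 149 + 273.15 = 422.15 K.
T_C = 22 °C → 22 + 273.15 = 295.15 K.
COP_HP = T_H/(T_H − T_C) = 422.15/(422.15 − 295.15) = 3.32.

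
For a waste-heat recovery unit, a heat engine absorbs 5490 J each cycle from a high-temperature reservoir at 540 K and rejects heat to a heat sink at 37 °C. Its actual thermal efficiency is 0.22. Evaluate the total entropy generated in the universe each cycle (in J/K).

ΔS_univ ≈ 3.64 J/K

T_C = 37 °C → 37 + 273.15 = 310.15 K.
W = η·Q_H = 0.22 × 5490 = 1208 J, so Q_C = Q_H − W = 4282 J.
Entropy balance on the reservoirs: −Q_H/T_H = -10.17 J/K, +Q_C/T_C = 13.81 J/K.
ΔS_univ = −Q_H/T_H + Q_C/T_C = 3.64 J/K (> 0, since η = 0.22 < η_Carnot = 0.426).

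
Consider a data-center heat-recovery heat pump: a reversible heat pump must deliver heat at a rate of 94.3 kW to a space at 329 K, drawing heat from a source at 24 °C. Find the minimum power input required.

T_C = 24 °C → 24 + 273.15 = 297.15 K.
For a reversible heat pump, COP_HP = T_H/(T_H − T_C) = 329.00/31.85 = 10.3297.
W = Q_H/COP_HP = 94.3/10.3297 = 9.129 kW.

Ẇ_in ≈ 9.129 kW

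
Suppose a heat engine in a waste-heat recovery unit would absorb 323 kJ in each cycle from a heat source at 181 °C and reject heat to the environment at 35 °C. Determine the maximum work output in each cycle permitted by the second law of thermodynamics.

W_max ≈ 104 kJ

T_H = 181 °C → 181 + 273.15 = 454.15 K.
T_C = 35 °C → 35 + 273.15 = 308.15 K.
No engine can exceed the Carnot limit: η_max = 1 − T_C/T_H = 1 − 308.15/454.15 = 0.3215.
W_max = η_max · Q_H = 0.3215 × 323 = 104 kJ.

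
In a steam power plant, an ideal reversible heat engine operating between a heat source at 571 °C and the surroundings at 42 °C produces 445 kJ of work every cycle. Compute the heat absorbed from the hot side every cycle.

Q_H ≈ 710 kJ

T_H = 571 °C → 571 + 273.15 = 844.15 K.
T_C = 42 °C → 42 + 273.15 = 315.15 K.
Carnot efficiency: η = 1 − T_C/T_H = 1 − 315.15/844.15 = 0.6267.
Q_H = W/η = 445/0.6267 = 710 kJ.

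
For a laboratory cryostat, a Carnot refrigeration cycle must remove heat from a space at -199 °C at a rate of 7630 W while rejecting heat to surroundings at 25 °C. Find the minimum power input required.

Ẇ_in ≈ 23000 W

T_H = 25 °C → 25 + 273.15 = 298.15 K.
T_C = -199 °C → -199 + 273.15 = 74.15 K.
The reversible coefficient of performance is COP_R = T_C/(T_H − T_C) = 74.15/224.00 = 0.3310.
W = Q_C/COP_R = 7630/0.3310 = 23000 W.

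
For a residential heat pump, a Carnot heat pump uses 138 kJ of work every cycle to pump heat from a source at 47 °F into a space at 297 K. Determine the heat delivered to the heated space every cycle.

T_C = 47 °F → (47 − 32) × 5/9 = 8.33 °C = 281.48 K.
Reversible heating COP: COP_HP = T_H/(T_H − T_C) = 297.00/15.52 = 19.1407.
Q_H = COP_HP · W = 19.1407 × 138 = 2640 kJ.

Q_H ≈ 2640 kJ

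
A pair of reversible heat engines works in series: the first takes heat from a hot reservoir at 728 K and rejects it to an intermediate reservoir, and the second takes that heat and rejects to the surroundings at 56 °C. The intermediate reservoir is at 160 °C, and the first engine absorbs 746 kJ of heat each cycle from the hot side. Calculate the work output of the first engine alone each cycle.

T_C = 56 °C → 56 + 273.15 = 329.15 K.
T_m = 160 °C → 160 + 273.15 = 433.15 K.
First-stage efficiency η₁ = 1 − T_m/T_H = 1 − 433.15/728.00 = 0.4050.
W₁ = η₁·Q_H = 0.4050 × 746 = 302.1 kJ.

W₁ ≈ 302.1 kJ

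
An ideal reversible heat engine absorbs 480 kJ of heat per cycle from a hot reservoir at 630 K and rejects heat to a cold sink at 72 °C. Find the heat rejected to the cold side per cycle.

T_C = 72 °C → 72 + 273.15 = 345.15 K.
Carnot efficiency: η = 1 − T_C/T_H = 1 − 345.15/630.00 = 0.4521.
For a reversible cycle Q_C/Q_H = T_C/T_H, so Q_C = 480 × 345.15/630.00 = 263 kJ.

Q_C ≈ 263 kJ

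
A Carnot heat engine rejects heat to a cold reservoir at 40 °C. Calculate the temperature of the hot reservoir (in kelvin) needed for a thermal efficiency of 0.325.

T_C = 40 °C → 40 + 273.15 = 313.15 K.
From η = 1 − T_C/T_H, solving for T_H gives T_H = T_C/(1 − η) = 313.15/(1 − 0.325) = 464 K.

T_H ≈ 464 K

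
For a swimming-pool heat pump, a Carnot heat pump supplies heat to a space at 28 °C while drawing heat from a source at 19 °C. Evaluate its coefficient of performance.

T_H = 28 °C → 28 + 273.15 = 301.15 K.
T_C = 19 °C → 19 + 273.15 = 292.15 K.
The Carnot heat-pump COP is COP_HP = T_H/(T_H − T_C) = 301.15/(301.15 − 292.15) = 33.5.

COP_HP ≈ 33.5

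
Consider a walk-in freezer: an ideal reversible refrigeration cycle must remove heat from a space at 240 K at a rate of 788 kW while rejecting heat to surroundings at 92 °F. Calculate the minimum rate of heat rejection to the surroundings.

T_H = 92 °F → (92 − 32) × 5/9 = 33.33 °C = 306.48 K.
For a reversible cycle Q_H/Q_C = T_H/T_C, so Q_H = Q_C·T_H/T_C = 788 × 306.48/240.00 = 1010 kW.

Q̇_H ≈ 1010 kW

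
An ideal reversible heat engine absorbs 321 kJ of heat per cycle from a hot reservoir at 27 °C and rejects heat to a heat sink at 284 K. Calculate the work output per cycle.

T_H = 27 °C → 27 + 273.15 = 300.15 K.
η_rev = 1 − T_C/T_H = 1 − 284.00/300.15 = 0.0538.
W = η·Q_H = 0.0538 × 321 = 17.3 kJ.

W ≈ 17.3 kJ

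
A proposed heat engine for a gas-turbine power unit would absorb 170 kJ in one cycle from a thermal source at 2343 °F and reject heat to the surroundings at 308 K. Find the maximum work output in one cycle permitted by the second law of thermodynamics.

W_max ≈ 136 kJ

T_H = 2343 °F → (2343 − 32) × 5/9 = 1283.89 °C = 1557.04 K.
No engine can exceed the Carnot limit: η_max = 1 − T_C/T_H = 1 − 308.00/1557.04 = 0.8022.
W_max = η_max · Q_H = 0.8022 × 170 = 136 kJ.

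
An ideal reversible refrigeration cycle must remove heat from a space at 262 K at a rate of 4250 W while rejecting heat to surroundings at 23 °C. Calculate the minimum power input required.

Ẇ_in ≈ 554 W

T_H = 23 °C → 23 + 273.15 = 296.15 K.
For a reversible refrigerator, COP_R = T_C/(T_H − T_C) = 262.00/34.15 = 7.6720.
W = Q_C/COP_R = 4250/7.6720 = 554 W.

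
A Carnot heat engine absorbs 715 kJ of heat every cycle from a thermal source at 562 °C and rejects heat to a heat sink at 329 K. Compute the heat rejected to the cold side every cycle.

T_H = 562 °C → 562 + 273.15 = 835.15 K.
Carnot efficiency: η = 1 − T_C/T_H = 1 − 329.00/835.15 = 0.6061.
For a reversible cycle Q_C/Q_H = T_C/T_H, so Q_C = 715 × 329.00/835.15 = 282 kJ.

Q_C ≈ 282 kJ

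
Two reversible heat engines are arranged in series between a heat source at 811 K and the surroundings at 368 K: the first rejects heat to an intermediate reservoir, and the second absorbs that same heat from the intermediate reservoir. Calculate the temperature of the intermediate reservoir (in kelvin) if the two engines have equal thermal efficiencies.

T_m ≈ 546.3 K

Equal efficiencies require 1 − T_m/T_H = 1 − T_C/T_m, i.e. T_m/T_H = T_C/T_m, so T_m = √(T_H·T_C) = √(811.00 × 368.00) = 546.3 K.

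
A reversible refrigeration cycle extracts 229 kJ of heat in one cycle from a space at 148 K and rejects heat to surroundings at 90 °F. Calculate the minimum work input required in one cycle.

W_in ≈ 244 kJ

T_H = 90 °F → (90 − 32) × 5/9 = 32.22 °C = 305.37 K.
The reversible coefficient of performance is COP_R = T_C/(T_H − T_C) = 148.00/157.37 = 0.9404.
W = Q_C/COP_R = 229/0.9404 = 244 kJ.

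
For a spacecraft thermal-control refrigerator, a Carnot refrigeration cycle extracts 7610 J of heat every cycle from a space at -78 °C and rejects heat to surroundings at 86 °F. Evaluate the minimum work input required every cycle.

T_H = 86 °F → (86 − 32) × 5/9 = 30.00 °C = 303.15 K.
T_C = -78 °C → -78 + 273.15 = 195.15 K.
COP_R = T_C/(T_H − T_C) = 195.15/108.00 = 1.8069.
W = Q_C/COP_R = 7610/1.8069 = 4210 J.

W_in ≈ 4210 J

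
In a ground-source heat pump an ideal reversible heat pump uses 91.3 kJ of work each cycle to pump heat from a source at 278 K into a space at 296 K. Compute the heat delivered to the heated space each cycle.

COP_HP = T_H/(T_H − T_C) = 296.00/18.00 = 16.4444.
Q_H = COP_HP · W = 16.4444 × 91.3 = 1500 kJ.

Q_H ≈ 1500 kJ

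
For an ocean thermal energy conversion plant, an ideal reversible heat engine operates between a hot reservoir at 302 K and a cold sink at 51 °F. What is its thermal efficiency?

T_C = 51 °F → (51 − 32) × 5/9 = 10.56 °C = 283.71 K.
η_rev = 1 − T_C/T_H = 1 − 283.71/302.00 = 0.0606.

η ≈ 0.0606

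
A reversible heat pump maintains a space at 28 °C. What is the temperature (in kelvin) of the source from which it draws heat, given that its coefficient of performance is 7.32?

T_H = 28 °C → 28 + 273.15 = 301.15 K.
COP_HP = T_H/(T_H − T_C) ⇒ T_C = T_H·(COP_HP − 1)/COP_HP = 301.15 × (7.32 − 1)/7.32 = 260.0 K.

T_C ≈ 260.0 K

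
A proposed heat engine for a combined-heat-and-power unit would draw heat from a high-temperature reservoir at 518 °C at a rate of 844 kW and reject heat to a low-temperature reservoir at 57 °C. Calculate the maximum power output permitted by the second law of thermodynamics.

T_H = 518 °C → 518 + 273.15 = 791.15 K.
T_C = 57 °C → 57 + 273.15 = 330.15 K.
The upper bound on efficiency is η_max = 1 − T_C/T_H = 1 − 330.15/791.15 = 0.5827.
W_max = η_max · Q_H = 0.5827 × 844 = 492 kW.

Ẇ_max ≈ 492 kW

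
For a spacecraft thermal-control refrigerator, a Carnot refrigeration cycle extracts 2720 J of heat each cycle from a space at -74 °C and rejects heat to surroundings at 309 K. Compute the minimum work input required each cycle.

T_C = -74 °C → -74 + 273.15 = 199.15 K.
Carnot COP: COP_R = T_C/(T_H − T_C) = 199.15/109.85 = 1.8129.
W = Q_C/COP_R = 2720/1.8129 = 1500 J.

W_in ≈ 1500 J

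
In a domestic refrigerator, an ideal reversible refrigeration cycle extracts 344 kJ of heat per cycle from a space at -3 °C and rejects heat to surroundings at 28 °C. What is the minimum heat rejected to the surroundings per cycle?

T_H = 28 °C → 28 + 273.15 = 301.15 K.
T_C = -3 °C → -3 + 273.15 = 270.15 K.
For a reversible cycle Q_H/Q_C = T_H/T_C, so Q_H = Q_C·T_H/T_C = 344 × 301.15/270.15 = 383 kJ.

Q_H ≈ 383 kJ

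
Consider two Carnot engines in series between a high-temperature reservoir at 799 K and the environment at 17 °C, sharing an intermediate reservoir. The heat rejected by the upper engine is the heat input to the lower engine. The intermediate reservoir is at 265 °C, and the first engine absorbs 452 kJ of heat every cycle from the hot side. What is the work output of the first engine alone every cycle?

W₁ ≈ 148 kJ

T_C = 17 °C → 17 + 273.15 = 290.15 K.
T_m = 265 °C → 265 + 273.15 = 538.15 K.
First-stage efficiency η₁ = 1 − T_m/T_H = 1 − 538.15/799.00 = 0.3265.
W₁ = η₁·Q_H = 0.3265 × 452 = 148 kJ.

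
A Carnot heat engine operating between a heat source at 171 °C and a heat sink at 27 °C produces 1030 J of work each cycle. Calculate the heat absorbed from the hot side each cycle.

Q_H ≈ 3180 J

T_H = 171 °C → 171 + 273.15 = 444.15 K.
T_C = 27 °C → 27 + 273.15 = 300.15 K.
The Carnot efficiency is η = 1 − T_C/T_H = 1 − 300.15/444.15 = 0.3242.
Q_H = W/η = 1030/0.3242 = 3180 J.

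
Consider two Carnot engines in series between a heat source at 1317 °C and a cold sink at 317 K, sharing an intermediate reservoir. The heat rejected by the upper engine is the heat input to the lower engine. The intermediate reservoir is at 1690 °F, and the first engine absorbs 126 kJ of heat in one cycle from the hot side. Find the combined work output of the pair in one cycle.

W_total ≈ 101 kJ

T_H = 1317 °C → 1317 + 273.15 = 1590.15 K.
Two reversible stages in series are equivalent to a single Carnot engine between T_H and T_C, so η_total = 1 − T_C/T_H = 1 − 317.00/1590.15 = 0.8006.
W_total = η_total · Q_H = 0.8006 × 126 = 101 kJ.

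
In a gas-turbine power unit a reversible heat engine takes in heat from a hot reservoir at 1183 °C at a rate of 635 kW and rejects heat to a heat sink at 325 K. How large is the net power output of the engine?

T_H = 1183 °C → 1183 + 273.15 = 1456.15 K.
Carnot efficiency: η = 1 − T_C/T_H = 1 − 325.00/1456.15 = 0.7768.
W = η·Q_H = 0.7768 × 635 = 493 kW.

Ẇ ≈ 493 kW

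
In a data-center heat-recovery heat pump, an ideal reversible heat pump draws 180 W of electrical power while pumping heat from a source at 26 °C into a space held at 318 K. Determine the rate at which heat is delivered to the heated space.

T_C = 26 °C → 26 + 273.15 = 299.15 K.
The Carnot heat-pump COP is COP_HP = T_H/(T_H − T_C) = 318.00/18.85 = 16.8700.
Q_H = COP_HP · W = 16.8700 × 180 = 3040 W.

Q̇_H ≈ 3040 W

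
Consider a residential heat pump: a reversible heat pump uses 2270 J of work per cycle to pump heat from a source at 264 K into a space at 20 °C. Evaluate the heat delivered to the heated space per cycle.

Q_H ≈ 22800 J

T_H = 20 °C → 20 + 273.15 = 293.15 K.
For a reversible heat pump, COP_HP = T_H/(T_H − T_C) = 293.15/29.15 = 10.0566.
Q_H = COP_HP · W = 10.0566 × 2270 = 22800 J.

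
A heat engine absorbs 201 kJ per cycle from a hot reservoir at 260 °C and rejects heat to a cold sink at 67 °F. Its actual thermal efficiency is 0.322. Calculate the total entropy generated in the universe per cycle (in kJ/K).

ΔS_univ ≈ 0.08875 kJ/K

T_H = 260 °C → 260 + 273.15 = 533.15 K.
T_C = 67 °F → (67 − 32) × 5/9 = 19.44 °C = 292.59 K.
W = η·Q_H = 0.322 × 201 = 64.72 kJ, so Q_C = Q_H − W = 136.3 kJ.
Entropy balance on the reservoirs: −Q_H/T_H = -0.3770 kJ/K, +Q_C/T_C = 0.4658 kJ/K.
ΔS_univ = −Q_H/T_H + Q_C/T_C = 0.08875 kJ/K (> 0, since η = 0.322 < η_Carnot = 0.451).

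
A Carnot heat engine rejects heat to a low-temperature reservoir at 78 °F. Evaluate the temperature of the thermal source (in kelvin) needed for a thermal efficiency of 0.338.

T_C = 78 °F → (78 − 32) × 5/9 = 25.56 °C = 298.71 K.
From η = 1 − T_C/T_H, solving for T_H gives T_H = T_C/(1 − η) = 298.71/(1 − 0.338) = 451.2 K.

T_H ≈ 451.2 K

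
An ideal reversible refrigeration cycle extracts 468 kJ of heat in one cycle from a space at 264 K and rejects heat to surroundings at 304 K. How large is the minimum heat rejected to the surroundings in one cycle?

For a reversible cycle Q_H/Q_C = T_H/T_C, so Q_H = Q_C·T_H/T_C = 468 × 304.00/264.00 = 539 kJ.

Q_H ≈ 539 kJ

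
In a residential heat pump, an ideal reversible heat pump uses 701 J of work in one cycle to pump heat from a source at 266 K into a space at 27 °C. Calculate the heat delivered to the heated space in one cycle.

Q_H ≈ 6160 J

T_H = 27 °C → 27 + 273.15 = 300.15 K.
Reversible heating COP: COP_HP = T_H/(T_H − T_C) = 300.15/34.15 = 8.7892.
Q_H = COP_HP · W = 8.7892 × 701 = 6160 J.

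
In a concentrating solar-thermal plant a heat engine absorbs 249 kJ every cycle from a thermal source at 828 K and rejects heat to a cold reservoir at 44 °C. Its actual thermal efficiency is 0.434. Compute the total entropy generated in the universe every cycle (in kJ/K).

ΔS_univ ≈ 0.1437 kJ/K

T_C = 44 °C → 44 + 273.15 = 317.15 K.
W = η·Q_H = 0.434 × 249 = 108.1 kJ, so Q_C = Q_H − W = 140.9 kJ.
Entropy balance on the reservoirs: −Q_H/T_H = -0.3007 kJ/K, +Q_C/T_C = 0.4444 kJ/K.
ΔS_univ = −Q_H/T_H + Q_C/T_C = 0.1437 kJ/K (> 0, since η = 0.434 < η_Carnot = 0.617).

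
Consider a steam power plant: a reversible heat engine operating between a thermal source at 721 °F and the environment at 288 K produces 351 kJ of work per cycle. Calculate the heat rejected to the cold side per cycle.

Q_C ≈ 274.7 kJ

T_H = 721 °F → (721 − 32) × 5/9 = 382.78 °C = 655.93 K.
Since the cycle is reversible, η = 1 − T_C/T_H = 1 − 288.00/655.93 = 0.5609.
Since Q_C/Q_H = T_C/T_H and Q_H = W/η, Q_C = W·T_C/(T_H − T_C) = 351 × 288.00/367.93 = 274.7 kJ.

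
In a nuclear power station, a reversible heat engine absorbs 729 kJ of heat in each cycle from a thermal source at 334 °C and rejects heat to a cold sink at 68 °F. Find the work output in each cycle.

W ≈ 377.0 kJ

T_H = 334 °C → 334 + 273.15 = 607.15 K.
T_C = 68 °F → (68 − 32) × 5/9 = 20.00 °C = 293.15 K.
The Carnot efficiency is η = 1 − T_C/T_H = 1 − 293.15/607.15 = 0.5172.
W = η·Q_H = 0.5172 × 729 = 377.0 kJ.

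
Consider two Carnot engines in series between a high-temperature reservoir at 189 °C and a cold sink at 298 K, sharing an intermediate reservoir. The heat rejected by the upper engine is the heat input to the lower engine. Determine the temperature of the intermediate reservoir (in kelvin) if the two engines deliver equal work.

T_m ≈ 380 K

T_H = 189 °C → 189 + 273.15 = 462.15 K.
For reversible stages Q_m = Q_H·(T_m/T_H). Setting W₁ = Q_H(1 − T_m/T_H) equal to W₂ = Q_m(1 − T_C/T_m) = Q_H·(T_m − T_C)/T_H gives T_H − T_m = T_m − T_C, so T_m = (T_H + T_C)/2 = (462.15 + 298.00)/2 = 380 K.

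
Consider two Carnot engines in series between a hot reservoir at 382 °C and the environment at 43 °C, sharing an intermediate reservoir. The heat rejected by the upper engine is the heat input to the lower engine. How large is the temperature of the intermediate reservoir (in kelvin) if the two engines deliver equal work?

T_m ≈ 485.6 K

T_H = 382 °C → 382 + 273.15 = 655.15 K.
T_C = 43 °C → 43 + 273.15 = 316.15 K.
For reversible stages Q_m = Q_H·(T_m/T_H). Setting W₁ = Q_H(1 − T_m/T_H) equal to W₂ = Q_m(1 − T_C/T_m) = Q_H·(T_m − T_C)/T_H gives T_H − T_m = T_m − T_C, so T_m = (T_H + T_C)/2 = (655.15 + 316.15)/2 = 485.6 K.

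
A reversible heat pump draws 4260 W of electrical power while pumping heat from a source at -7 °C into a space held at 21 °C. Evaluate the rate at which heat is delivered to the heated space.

T_H = 21 °C → 21 + 273.15 = 294.15 K.
T_C = -7 °C → -7 + 273.15 = 266.15 K.
Reversible heating COP: COP_HP = T_H/(T_H − T_C) = 294.15/28.00 = 10.5054.
Q_H = COP_HP · W = 10.5054 × 4260 = 44800 W.

Q̇_H ≈ 44800 W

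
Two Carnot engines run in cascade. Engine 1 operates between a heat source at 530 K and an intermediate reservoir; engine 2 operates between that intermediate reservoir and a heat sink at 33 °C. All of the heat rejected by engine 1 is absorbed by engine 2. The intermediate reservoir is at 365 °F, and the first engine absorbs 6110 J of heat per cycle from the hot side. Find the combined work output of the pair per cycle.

T_C = 33 °C → 33 + 273.15 = 306.15 K.
Two reversible stages in series are equivalent to a single Carnot engine between T_H and T_C, so η_total = 1 − T_C/T_H = 1 − 306.15/530.00 = 0.4224.
W_total = η_total · Q_H = 0.4224 × 6110 = 2580 J.

W_total ≈ 2580 J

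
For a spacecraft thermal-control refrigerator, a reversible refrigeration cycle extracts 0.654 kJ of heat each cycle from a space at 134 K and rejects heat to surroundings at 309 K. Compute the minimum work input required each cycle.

W_in ≈ 0.8541 kJ

For a reversible refrigerator, COP_R = T_C/(T_H − T_C) = 134.00/175.00 = 0.7657.
W = Q_C/COP_R = 0.654/0.7657 = 0.8541 kJ.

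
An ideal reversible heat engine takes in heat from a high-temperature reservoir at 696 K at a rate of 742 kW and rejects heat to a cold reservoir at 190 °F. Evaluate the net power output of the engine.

T_C = 190 °F → (190 − 32) × 5/9 = 87.78 °C = 360.93 K.
Carnot efficiency: η = 1 − T_C/T_H = 1 − 360.93/696.00 = 0.4814.
W = η·Q_H = 0.4814 × 742 = 357.2 kW.

Ẇ ≈ 357.2 kW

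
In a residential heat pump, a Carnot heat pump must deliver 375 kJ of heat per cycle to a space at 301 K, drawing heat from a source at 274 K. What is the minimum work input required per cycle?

W_in ≈ 33.64 kJ

Reversible heating COP: COP_HP = T_H/(T_H − T_C) = 301.00/27.00 = 11.1481.
W = Q_H/COP_HP = 375/11.1481 = 33.64 kJ.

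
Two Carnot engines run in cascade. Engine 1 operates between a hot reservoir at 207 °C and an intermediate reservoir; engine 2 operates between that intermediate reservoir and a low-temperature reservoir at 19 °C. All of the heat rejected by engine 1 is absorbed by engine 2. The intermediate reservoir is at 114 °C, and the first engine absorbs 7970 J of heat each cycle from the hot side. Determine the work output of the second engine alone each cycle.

T_H = 207 °C → 207 + 273.15 = 480.15 K.
T_C = 19 °C → 19 + 273.15 = 292.15 K.
T_m = 114 °C → 114 + 273.15 = 387.15 K.
Heat entering the second stage: Q_m = Q_H·(T_m/T_H) = 7970 × 387.15/480.15 = 6426 J.
Second-stage efficiency η₂ = 1 − T_C/T_m = 1 − 292.15/387.15 = 0.2454, so W₂ = η₂·Q_m = 1577 J.

W₂ ≈ 1577 J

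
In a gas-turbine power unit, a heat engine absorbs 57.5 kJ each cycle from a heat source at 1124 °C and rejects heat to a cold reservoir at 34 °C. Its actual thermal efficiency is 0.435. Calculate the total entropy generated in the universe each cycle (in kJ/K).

ΔS_univ ≈ 0.0646 kJ/K

T_H = 1124 °C → 1124 + 273.15 = 1397.15 K.
T_C = 34 °C → 34 + 273.15 = 307.15 K.
W = η·Q_H = 0.435 × 57.5 = 25.01 kJ, so Q_C = Q_H − W = 32.49 kJ.
Entropy balance on the reservoirs: −Q_H/T_H = -0.04116 kJ/K, +Q_C/T_C = 0.1058 kJ/K.
ΔS_univ = −Q_H/T_H + Q_C/T_C = 0.0646 kJ/K (> 0, since η = 0.435 < η_Carnot = 0.780).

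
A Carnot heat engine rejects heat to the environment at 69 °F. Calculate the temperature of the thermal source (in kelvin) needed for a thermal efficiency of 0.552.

T_C = 69 °F → (69 − 32) × 5/9 = 20.56 °C = 293.71 K.
From η = 1 − T_C/T_H, solving for T_H gives T_H = T_C/(1 − η) = 293.71/(1 − 0.552) = 655.6 K.

T_H ≈ 655.6 K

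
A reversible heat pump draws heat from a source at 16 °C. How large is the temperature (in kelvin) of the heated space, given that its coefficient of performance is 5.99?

T_H ≈ 347.1 K

T_C = 16 °C → 16 + 273.15 = 289.15 K.
COP_HP = T_H/(T_H − T_C) ⇒ T_H = T_C·COP_HP/(COP_HP − 1) = 289.15 × 5.99/(5.99 − 1) = 347.1 K.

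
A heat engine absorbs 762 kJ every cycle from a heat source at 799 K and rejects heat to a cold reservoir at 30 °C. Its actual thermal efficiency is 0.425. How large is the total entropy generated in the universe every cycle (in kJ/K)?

ΔS_univ ≈ 0.492 kJ/K

T_C = 30 °C → 30 + 273.15 = 303.15 K.
W = η·Q_H = 0.425 × 762 = 323.8 kJ, so Q_C = Q_H − W = 438.2 kJ.
The hot reservoir loses entropy Q_H/T_H = 762/799.00 = 0.9537 kJ/K; the cold reservoir gains Q_C/T_C = 438.2/303.15 = 1.445 kJ/K.
ΔS_univ = −Q_H/T_H + Q_C/T_C = 0.492 kJ/K (> 0, since η = 0.425 < η_Carnot = 0.621).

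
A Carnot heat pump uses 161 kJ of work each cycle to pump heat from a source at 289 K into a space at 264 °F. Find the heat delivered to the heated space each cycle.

T_H = 264 °F → (264 − 32) × 5/9 = 128.89 °C = 402.04 K.
COP_HP = T_H/(T_H − T_C) = 402.04/113.04 = 3.5566.
Q_H = COP_HP · W = 3.5566 × 161 = 573 kJ.

Q_H ≈ 573 kJ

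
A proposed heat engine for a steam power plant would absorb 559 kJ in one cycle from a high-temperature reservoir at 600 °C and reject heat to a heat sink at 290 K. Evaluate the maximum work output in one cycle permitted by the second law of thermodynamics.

T_H = 600 °C → 600 + 273.15 = 873.15 K.
The upper bound on efficiency is η_max = 1 − T_C/T_H = 1 − 290.00/873.15 = 0.6679.
W_max = η_max · Q_H = 0.6679 × 559 = 373.3 kJ.

W_max ≈ 373.3 kJ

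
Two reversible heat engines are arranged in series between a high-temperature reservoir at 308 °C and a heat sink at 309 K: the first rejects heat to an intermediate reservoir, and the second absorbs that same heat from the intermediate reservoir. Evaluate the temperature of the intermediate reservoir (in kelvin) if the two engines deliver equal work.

T_H = 308 °C → 308 + 273.15 = 581.15 K.
For reversible stages Q_m = Q_H·(T_m/T_H). Setting W₁ = Q_H(1 − T_m/T_H) equal to W₂ = Q_m(1 − T_C/T_m) = Q_H·(T_m − T_C)/T_H gives T_H − T_m = T_m − T_C, so T_m = (T_H + T_C)/2 = (581.15 + 309.00)/2 = 445 K.

T_m ≈ 445 K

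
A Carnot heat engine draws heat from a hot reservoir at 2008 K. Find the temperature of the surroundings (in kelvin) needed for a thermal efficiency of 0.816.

From η = 1 − T_C/T_H, T_C = T_H·(1 − η) = 2008.00 × (1 − 0.816) = 369 K.

T_C ≈ 369 K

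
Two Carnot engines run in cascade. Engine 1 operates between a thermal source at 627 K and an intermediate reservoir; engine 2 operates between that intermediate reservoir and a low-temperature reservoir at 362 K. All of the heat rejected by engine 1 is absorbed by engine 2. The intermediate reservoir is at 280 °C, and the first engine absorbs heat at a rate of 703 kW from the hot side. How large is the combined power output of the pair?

Two reversible stages in series are equivalent to a single Carnot engine between T_H and T_C, so η_total = 1 − T_C/T_H = 1 − 362.00/627.00 = 0.4226.
W_total = η_total · Q_H = 0.4226 × 703 = 297 kW.

Ẇ_total ≈ 297 kW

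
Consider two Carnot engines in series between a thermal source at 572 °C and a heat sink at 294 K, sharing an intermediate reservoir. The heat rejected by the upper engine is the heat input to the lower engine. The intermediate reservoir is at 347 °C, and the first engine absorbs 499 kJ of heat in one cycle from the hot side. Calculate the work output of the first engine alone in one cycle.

W₁ ≈ 133 kJ

T_H = 572 °C → 572 + 273.15 = 845.15 K.
T_m = 347 °C → 347 + 273.15 = 620.15 K.
First-stage efficiency η₁ = 1 − T_m/T_H = 1 − 620.15/845.15 = 0.2662.
W₁ = η₁·Q_H = 0.2662 × 499 = 133 kJ.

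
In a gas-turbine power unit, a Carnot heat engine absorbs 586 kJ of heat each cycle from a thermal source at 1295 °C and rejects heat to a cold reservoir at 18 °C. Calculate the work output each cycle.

W ≈ 477 kJ

T_H = 1295 °C → 1295 + 273.15 = 1568.15 K.
T_C = 18 °C → 18 + 273.15 = 291.15 K.
The Carnot efficiency is η = 1 − T_C/T_H = 1 − 291.15/1568.15 = 0.8143.
W = η·Q_H = 0.8143 × 586 = 477 kJ.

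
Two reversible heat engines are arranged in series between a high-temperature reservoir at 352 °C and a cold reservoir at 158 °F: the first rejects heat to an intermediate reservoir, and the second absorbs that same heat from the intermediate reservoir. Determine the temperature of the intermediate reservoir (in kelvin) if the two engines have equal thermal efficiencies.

T_m ≈ 463 K

T_H = 352 °C → 352 + 273.15 = 625.15 K.
T_C = 158 °F → (158 − 32) × 5/9 = 70.00 °C = 343.15 K.
Equal efficiencies require 1 − T_m/T_H = 1 − T_C/T_m, i.e. T_m/T_H = T_C/T_m, so T_m = √(T_H·T_C) = √(625.15 × 343.15) = 463 K.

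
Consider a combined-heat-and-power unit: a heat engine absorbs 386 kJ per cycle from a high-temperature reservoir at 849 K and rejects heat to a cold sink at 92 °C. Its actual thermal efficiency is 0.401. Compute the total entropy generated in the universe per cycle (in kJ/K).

ΔS_univ ≈ 0.179 kJ/K

T_C = 92 °C → 92 + 273.15 = 365.15 K.
W = η·Q_H = 0.401 × 386 = 154.8 kJ, so Q_C = Q_H − W = 231.2 kJ.
Reservoir entropy changes: ΔS_H = −Q_H/T_H = −386/849.00 = -0.4547 kJ/K and ΔS_C = +Q_C/T_C = 231.2/365.15 = 0.6332 kJ/K.
ΔS_univ = −Q_H/T_H + Q_C/T_C = 0.179 kJ/K (> 0, since η = 0.401 < η_Carnot = 0.570).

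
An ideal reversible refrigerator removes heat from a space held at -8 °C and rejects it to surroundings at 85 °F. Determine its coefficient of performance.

COP_R ≈ 7.08

T_H = 85 °F → (85 − 32) × 5/9 = 29.44 °C = 302.59 K.
T_C = -8 °C → -8 + 273.15 = 265.15 K.
COP_R = T_C/(T_H − T_C) = 265.15/(302.59 − 265.15) = 7.08.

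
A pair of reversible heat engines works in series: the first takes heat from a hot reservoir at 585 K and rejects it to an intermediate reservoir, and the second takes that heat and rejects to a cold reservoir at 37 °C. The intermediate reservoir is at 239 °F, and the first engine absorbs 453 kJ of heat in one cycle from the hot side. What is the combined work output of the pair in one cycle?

T_C = 37 °C → 37 + 273.15 = 310.15 K.
Two reversible stages in series are equivalent to a single Carnot engine between T_H and T_C, so η_total = 1 − T_C/T_H = 1 − 310.15/585.00 = 0.4698.
W_total = η_total · Q_H = 0.4698 × 453 = 213 kJ.

W_total ≈ 213 kJ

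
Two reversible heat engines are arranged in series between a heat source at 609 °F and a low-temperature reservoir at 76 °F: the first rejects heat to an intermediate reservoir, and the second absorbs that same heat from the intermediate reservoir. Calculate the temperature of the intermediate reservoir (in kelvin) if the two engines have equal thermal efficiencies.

T_H = 609 °F → (609 − 32) × 5/9 = 320.56 °C = 593.71 K.
T_C = 76 °F → (76 − 32) × 5/9 = 24.44 °C = 297.59 K.
Equal efficiencies require 1 − T_m/T_H = 1 − T_C/T_m, i.e. T_m/T_H = T_C/T_m, so T_m = √(T_H·T_C) = √(593.71 × 297.59) = 420 K.

T_m ≈ 420 K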